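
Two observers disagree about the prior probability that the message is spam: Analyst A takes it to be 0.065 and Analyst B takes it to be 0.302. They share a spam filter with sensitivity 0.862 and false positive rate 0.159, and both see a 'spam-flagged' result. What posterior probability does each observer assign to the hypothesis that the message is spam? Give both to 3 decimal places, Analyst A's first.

The likelihood ratio for a 'spam-flagged' result is 0.862/0.159 = 5.4214.
Analyst A: prior odds 0.065/0.935 = 0.069519; posterior odds 0.37689; posterior probability 0.274.
Analyst B: prior odds 0.302/0.698 = 0.43266; posterior odds 2.3456; posterior probability 0.701.

Analyst A: 0.274; Analyst B: 0.701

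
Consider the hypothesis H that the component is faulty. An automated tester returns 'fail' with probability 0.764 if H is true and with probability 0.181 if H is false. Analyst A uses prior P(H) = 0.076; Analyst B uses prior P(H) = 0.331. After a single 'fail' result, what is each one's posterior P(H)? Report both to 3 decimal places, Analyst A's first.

The likelihood ratio for a 'fail' result is 0.764/0.181 = 4.2210.
Analyst A: prior odds 0.076/0.924 = 0.082251; posterior odds 0.34718; posterior probability 0.258.
Analyst B: prior odds 0.331/0.669 = 0.49477; posterior odds 2.0884; posterior probability 0.676.

Analyst A: 0.258; Analyst B: 0.676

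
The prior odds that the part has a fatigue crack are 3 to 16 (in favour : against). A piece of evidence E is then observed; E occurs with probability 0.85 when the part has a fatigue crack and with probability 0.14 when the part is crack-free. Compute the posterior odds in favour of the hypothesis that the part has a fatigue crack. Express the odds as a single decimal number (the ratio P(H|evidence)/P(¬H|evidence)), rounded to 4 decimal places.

Prior odds = 3/16 = 0.18750.
Likelihood ratio for E = 0.85/0.14 = 6.0714.
Posterior odds = prior odds × LR = 1.1384.

Posterior odds ≈ 1.1384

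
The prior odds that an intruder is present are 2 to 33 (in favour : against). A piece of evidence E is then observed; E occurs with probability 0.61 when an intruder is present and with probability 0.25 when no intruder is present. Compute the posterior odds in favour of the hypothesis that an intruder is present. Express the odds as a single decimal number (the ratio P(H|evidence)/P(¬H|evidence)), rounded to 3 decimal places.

Prior odds = 2/33 = 0.060606.
Likelihood ratio for E = 0.61/0.25 = 2.4400.
Posterior odds = prior odds × LR = 0.14788.

Posterior odds ≈ 0.148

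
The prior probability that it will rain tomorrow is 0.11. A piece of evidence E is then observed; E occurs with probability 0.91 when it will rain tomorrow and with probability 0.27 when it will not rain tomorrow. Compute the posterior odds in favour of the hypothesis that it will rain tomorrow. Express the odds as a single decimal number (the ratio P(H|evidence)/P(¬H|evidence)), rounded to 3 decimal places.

Posterior odds ≈ 0.417

Prior odds = 0.11/(1−0.11) = 0.12360. In log-odds, ln(0.12360) = -2.0907.
Add log likelihood ratio: ln(3.3704) = 1.2150.
Posterior log-odds = -0.87572, so posterior odds = exp(-0.87572) = 0.41656.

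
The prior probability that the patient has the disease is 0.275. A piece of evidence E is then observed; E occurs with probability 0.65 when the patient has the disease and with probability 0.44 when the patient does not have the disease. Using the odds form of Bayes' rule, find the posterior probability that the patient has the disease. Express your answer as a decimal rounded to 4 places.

Prior odds = 0.275/(1−0.275) = 0.37931. In log-odds, ln(0.37931) = -0.96940.
Add log likelihood ratio: ln(1.4773) = 0.39020.
Posterior log-odds = -0.57920, so posterior odds = exp(-0.57920) = 0.56034. Converting, P(H|E) = 0.56034/1.5603 = 0.3591.

Posterior probability ≈ 0.3591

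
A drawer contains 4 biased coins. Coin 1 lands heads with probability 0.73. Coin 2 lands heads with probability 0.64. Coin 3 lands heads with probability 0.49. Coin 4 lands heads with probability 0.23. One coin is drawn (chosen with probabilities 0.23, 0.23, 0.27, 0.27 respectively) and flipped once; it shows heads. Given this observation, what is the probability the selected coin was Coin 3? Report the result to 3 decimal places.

Tabulate prior·likelihood by source: [1] prior 0.23, lik 0.73, product 0.1679; [2] prior 0.23, lik 0.64, product 0.1472; [3] prior 0.27, lik 0.49, product 0.1323; [4] prior 0.27, lik 0.23, product 0.06210.
Normalizing constant = 0.50950; the posterior for Coin 3 is its product over the sum, 0.1323/0.50950 = 0.260.

Posterior probability ≈ 0.260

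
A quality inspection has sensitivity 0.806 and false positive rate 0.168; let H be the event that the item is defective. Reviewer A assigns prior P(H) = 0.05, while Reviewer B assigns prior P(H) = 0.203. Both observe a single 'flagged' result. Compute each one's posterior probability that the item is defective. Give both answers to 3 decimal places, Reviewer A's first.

Reviewer A: 0.202; Reviewer B: 0.550

The likelihood ratio for a 'flagged' result is 0.806/0.168 = 4.7976.
Reviewer A: prior odds 0.05/0.95 = 0.052632; posterior odds 0.25251; posterior probability 0.202.
Reviewer B: prior odds 0.203/0.797 = 0.25471; posterior odds 1.2220; posterior probability 0.550.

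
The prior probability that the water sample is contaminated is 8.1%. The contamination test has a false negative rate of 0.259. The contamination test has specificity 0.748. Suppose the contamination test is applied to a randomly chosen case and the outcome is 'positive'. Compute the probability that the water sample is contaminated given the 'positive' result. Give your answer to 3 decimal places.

Let H be the event that the water sample is contaminated. P(H) = 0.081, so P(¬H) = 0.919. With E the 'positive' result, P(E|H) = 0.741 and P(E|¬H) = 0.252.
P(E) = 0.741·0.081 + 0.252·0.919 = 0.060021 + 0.23159 = 0.29161.
By Bayes' theorem, P(H|E) = 0.060021 / 0.29161 = 0.206.

P(H | E) ≈ 0.206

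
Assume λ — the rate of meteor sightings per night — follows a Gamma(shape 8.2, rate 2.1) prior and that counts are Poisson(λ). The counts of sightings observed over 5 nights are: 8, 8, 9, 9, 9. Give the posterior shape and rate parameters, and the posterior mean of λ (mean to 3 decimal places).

Posterior: Gamma(shape=51.2, rate=7.1); mean ≈ 7.211

Total count ∑xᵢ = 43 over n = 5 nights.
Gamma is conjugate to the Poisson likelihood: posterior is Gamma(shape = 8.2+43 = 51.2, rate = 2.1+5 = 7.1).
Posterior mean = shape/rate = 51.2/7.1 = 7.211.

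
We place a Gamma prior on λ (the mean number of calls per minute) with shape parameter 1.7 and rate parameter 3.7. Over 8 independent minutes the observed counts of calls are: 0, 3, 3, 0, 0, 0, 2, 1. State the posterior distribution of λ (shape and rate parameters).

Posterior: Gamma(shape=10.7, rate=11.7)

The Poisson likelihood adds the total count to the shape and the number of exposure periods to the rate. Here ∑xᵢ = 9 and n = 8, so shape 1.7→10.7 and rate 3.7→11.7.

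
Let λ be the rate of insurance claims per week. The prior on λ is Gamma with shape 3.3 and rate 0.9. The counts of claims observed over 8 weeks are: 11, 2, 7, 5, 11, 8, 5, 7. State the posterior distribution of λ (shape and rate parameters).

The Poisson likelihood adds the total count to the shape and the number of exposure periods to the rate. Here ∑xᵢ = 56 and n = 8, so shape 3.3→59.3 and rate 0.9→8.9.

Posterior: Gamma(shape=59.3, rate=8.9)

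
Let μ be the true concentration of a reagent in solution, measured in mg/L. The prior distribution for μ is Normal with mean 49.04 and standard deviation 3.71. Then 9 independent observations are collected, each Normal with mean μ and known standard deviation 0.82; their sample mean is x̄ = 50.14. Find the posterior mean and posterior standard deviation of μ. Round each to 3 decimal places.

Prior precision 1/τ₀² = 1/3.71² = 0.0726528; data precision n/σ² = 9/0.82² = 13.3849.
Posterior precision = 0.0726528 + 13.3849 = 13.4575, giving posterior SD = 1/√13.4575 = 0.273.
Posterior mean = (0.0726528·49.04 + 13.3849·50.14) / 13.4575 = 50.134.

Posterior mean ≈ 50.134; posterior SD ≈ 0.273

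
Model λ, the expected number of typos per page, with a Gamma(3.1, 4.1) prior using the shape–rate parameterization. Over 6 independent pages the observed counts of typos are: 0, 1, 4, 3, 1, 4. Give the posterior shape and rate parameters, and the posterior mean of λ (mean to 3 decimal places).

Posterior: Gamma(shape=16.1, rate=10.1); mean ≈ 1.594

Total count ∑xᵢ = 13 over n = 6 pages.
Gamma is conjugate to the Poisson likelihood: posterior is Gamma(shape = 3.1+13 = 16.1, rate = 4.1+6 = 10.1).
Posterior mean = shape/rate = 16.1/10.1 = 1.594.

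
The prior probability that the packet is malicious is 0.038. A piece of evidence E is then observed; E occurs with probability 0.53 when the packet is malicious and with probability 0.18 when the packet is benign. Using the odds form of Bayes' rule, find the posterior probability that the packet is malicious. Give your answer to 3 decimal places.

Prior odds = 0.038/(1−0.038) = 0.039501. In log-odds, ln(0.039501) = -3.2314.
Add log likelihood ratio: ln(2.9444) = 1.0799.
Posterior log-odds = -2.1515, so posterior odds = exp(-2.1515) = 0.11631. Converting, P(H|E) = 0.11631/1.1163 = 0.104.

Posterior probability ≈ 0.104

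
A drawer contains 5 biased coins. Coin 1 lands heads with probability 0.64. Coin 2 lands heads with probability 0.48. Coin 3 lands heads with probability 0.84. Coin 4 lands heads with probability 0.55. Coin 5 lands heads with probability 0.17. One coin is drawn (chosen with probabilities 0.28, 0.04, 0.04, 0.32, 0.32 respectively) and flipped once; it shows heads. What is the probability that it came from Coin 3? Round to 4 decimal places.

Tabulate prior·likelihood by source: [1] prior 0.28, lik 0.64, product 0.1792; [2] prior 0.04, lik 0.48, product 0.01920; [3] prior 0.04, lik 0.84, product 0.03360; [4] prior 0.32, lik 0.55, product 0.1760; [5] prior 0.32, lik 0.17, product 0.05440.
Normalizing constant = 0.46240; the posterior for Coin 3 is its product over the sum, 0.03360/0.46240 = 0.0727.

Posterior probability ≈ 0.0727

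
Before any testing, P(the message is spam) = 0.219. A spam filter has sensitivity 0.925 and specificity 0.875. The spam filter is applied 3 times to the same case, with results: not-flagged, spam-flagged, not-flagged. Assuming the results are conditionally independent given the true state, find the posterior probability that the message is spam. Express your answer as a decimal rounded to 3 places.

With H the event that the message is spam, the joint likelihood of the observed sequence is P(data|H) = 0.075·0.925·0.075 = 0.0052031 and P(data|¬H) = 0.875·0.125·0.875 = 0.095703.
Bayes: P(H|data) = 0.219·0.0052031 / (0.219·0.0052031 + 0.781·0.095703) = 0.0011395/0.075884 = 0.0150.

Posterior P(H) ≈ 0.015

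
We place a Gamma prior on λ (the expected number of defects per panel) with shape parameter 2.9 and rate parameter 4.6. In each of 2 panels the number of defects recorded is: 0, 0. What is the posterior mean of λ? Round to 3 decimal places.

Posterior mean ≈ 0.439

The Poisson likelihood adds the total count to the shape and the number of exposure periods to the rate. Here ∑xᵢ = 0 and n = 2, so shape 2.9→2.9 and rate 4.6→6.6.
Posterior mean = shape/rate = 2.9/6.6 = 0.439.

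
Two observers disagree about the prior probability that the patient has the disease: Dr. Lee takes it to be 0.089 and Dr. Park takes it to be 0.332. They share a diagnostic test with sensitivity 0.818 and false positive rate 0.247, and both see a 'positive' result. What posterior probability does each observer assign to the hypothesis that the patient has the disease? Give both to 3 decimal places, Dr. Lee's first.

Dr. Lee: 0.244; Dr. Park: 0.622

P('+'|H) = 0.818, P('+'|¬H) = 0.247.
Dr. Lee: numerator 0.818·0.089 = 0.072802; evidence = 0.072802+0.247·0.911 = 0.29782; posterior = 0.244.
Dr. Park: numerator 0.818·0.332 = 0.27158; evidence = 0.27158+0.247·0.668 = 0.43657; posterior = 0.622.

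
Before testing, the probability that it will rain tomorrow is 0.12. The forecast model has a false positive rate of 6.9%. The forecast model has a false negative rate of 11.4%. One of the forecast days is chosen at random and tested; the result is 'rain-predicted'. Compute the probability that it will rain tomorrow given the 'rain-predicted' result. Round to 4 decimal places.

P(H | E) ≈ 0.6365

Write H for 'it will rain tomorrow'. Prior odds H:¬H = 0.12/0.88 = 0.13636. For the 'rain-predicted' outcome, the likelihood ratio is 0.886/0.069 = 12.841.
Posterior odds = 0.13636 × 12.841 = 1.7510, so P(H|E) = 1.7510/(1+1.7510) = 0.6365.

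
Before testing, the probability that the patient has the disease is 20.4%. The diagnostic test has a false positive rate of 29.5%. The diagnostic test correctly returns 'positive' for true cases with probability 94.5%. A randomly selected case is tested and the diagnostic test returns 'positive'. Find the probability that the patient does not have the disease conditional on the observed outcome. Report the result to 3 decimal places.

P(¬H | E) ≈ 0.549

Write H for 'the patient has the disease'. Prior odds H:¬H = 0.204/0.796 = 0.25628. For the 'positive' outcome, the likelihood ratio is 0.945/0.295 = 3.2034.
Posterior odds = 0.25628 × 3.2034 = 0.82097, so P(H|E) = 0.82097/(1+0.82097) = 0.451. Then P(¬H|E) = 1 − 0.451 = 0.549.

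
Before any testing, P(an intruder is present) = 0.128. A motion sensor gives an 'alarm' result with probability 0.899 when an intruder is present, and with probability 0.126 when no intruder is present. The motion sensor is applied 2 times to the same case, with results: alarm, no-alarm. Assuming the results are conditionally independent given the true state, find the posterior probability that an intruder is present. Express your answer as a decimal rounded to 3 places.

Posterior P(H) ≈ 0.108

Let H be the event that an intruder is present; start with P(H) = 0.128. P('alarm'|H) = 0.899, P('alarm'|¬H) = 0.126.
Update on result 1 ('alarm'): P(H) ← 0.899·0.1280 / (0.899·0.1280 + 0.126·0.8720) = 0.11507/0.22494 = 0.5116.
Update on result 2 ('no-alarm'): P(H) ← 0.101·0.5116 / (0.101·0.5116 + 0.874·0.4884) = 0.051667/0.47857 = 0.1080.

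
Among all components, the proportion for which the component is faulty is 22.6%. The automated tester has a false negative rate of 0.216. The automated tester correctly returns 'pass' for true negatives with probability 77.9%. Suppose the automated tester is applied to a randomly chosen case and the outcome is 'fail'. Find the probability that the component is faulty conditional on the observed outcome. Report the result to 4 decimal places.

Write H for 'the component is faulty'. Prior odds H:¬H = 0.226/0.774 = 0.29199. For the 'fail' outcome, the likelihood ratio is 0.784/0.221 = 3.5475.
Posterior odds = 0.29199 × 3.5475 = 1.0358, so P(H|E) = 1.0358/(1+1.0358) = 0.5088.

P(H | E) ≈ 0.5088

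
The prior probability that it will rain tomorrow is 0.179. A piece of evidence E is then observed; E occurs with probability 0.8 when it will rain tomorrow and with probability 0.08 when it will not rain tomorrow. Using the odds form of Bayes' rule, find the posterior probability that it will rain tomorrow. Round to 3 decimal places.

Posterior probability ≈ 0.686

Prior odds = 0.179/(1−0.179) = 0.21803. In log-odds, ln(0.21803) = -1.5231.
Add log likelihood ratio: ln(10.000) = 2.3026.
Posterior log-odds = 0.77945, so posterior odds = exp(0.77945) = 2.1803. Converting, P(H|E) = 2.1803/3.1803 = 0.686.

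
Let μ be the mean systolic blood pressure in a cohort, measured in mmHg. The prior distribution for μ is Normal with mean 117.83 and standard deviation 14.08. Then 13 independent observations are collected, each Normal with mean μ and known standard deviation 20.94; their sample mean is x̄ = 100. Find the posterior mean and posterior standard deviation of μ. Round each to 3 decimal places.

Posterior mean ≈ 102.592; posterior SD ≈ 5.369

Prior precision 1/τ₀² = 1/14.08² = 0.00504423; data precision n/σ² = 13/20.94² = 0.0296476.
Posterior precision = 0.00504423 + 0.0296476 = 0.0346919, giving posterior SD = 1/√0.0346919 = 5.369.
Posterior mean = (0.00504423·117.83 + 0.0296476·100) / 0.0346919 = 102.592.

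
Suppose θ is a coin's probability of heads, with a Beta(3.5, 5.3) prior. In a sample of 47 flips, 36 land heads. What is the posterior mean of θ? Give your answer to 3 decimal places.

Observing 36 successes and 11 failures updates Beta(3.5, 5.3) by adding the success and failure counts to the two shape parameters: α = 3.5+36 = 39.5, β = 5.3+11 = 16.3.
Posterior mean = α/(α+β) = 39.5/55.8 = 0.708.

Posterior mean ≈ 0.708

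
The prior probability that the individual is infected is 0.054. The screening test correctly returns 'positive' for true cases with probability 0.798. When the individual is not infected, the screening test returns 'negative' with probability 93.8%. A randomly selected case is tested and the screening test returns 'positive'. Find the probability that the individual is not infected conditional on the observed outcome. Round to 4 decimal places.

Write H for 'the individual is infected'. Prior odds H:¬H = 0.054/0.946 = 0.057082. For the 'positive' outcome, the likelihood ratio is 0.798/0.062 = 12.871.
Posterior odds = 0.057082 × 12.871 = 0.73471, so P(H|E) = 0.73471/(1+0.73471) = 0.4235. Then P(¬H|E) = 1 − 0.4235 = 0.5765.

P(¬H | E) ≈ 0.5765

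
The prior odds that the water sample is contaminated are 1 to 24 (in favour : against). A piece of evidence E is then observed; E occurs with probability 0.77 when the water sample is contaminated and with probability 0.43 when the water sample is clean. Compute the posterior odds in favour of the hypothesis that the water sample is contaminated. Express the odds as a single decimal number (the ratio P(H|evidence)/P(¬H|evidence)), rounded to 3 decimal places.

Prior odds = 1/24 = 0.041667.
Likelihood ratio for E = 0.77/0.43 = 1.7907.
Posterior odds = prior odds × LR = 0.074612.

Posterior odds ≈ 0.075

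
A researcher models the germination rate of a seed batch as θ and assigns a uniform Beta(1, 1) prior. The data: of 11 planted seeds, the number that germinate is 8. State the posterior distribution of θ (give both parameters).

Posterior: Beta(9, 4)

Observing 8 successes and 3 failures updates Beta(1, 1) by adding the success and failure counts to the two shape parameters: α = 1+8 = 9, β = 1+3 = 4.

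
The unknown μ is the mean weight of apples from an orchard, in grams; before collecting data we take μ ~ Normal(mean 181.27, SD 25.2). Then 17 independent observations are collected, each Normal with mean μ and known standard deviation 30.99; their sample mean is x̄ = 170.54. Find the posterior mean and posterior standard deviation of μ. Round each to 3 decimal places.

Posterior mean ≈ 171.417; posterior SD ≈ 7.203

Prior precision 1/τ₀² = 1/25.2² = 0.00157470; data precision n/σ² = 17/30.99² = 0.0177013.
Posterior precision = 0.00157470 + 0.0177013 = 0.0192760, giving posterior SD = 1/√0.0192760 = 7.203.
Posterior mean = (0.00157470·181.27 + 0.0177013·170.54) / 0.0192760 = 171.417.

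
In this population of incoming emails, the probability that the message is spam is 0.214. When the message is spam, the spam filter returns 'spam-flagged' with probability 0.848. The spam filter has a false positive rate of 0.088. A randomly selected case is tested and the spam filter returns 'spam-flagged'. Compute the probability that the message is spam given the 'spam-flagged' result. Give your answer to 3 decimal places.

P(H | E) ≈ 0.724

Write H for 'the message is spam'. Prior odds H:¬H = 0.214/0.786 = 0.27226. For the 'spam-flagged' outcome, the likelihood ratio is 0.848/0.088 = 9.6364.
Posterior odds = 0.27226 × 9.6364 = 2.6236, so P(H|E) = 2.6236/(1+2.6236) = 0.724.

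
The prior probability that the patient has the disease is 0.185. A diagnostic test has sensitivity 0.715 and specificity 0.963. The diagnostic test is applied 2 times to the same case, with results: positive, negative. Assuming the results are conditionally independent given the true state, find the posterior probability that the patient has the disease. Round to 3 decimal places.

Let H be the event that the patient has the disease; start with P(H) = 0.185. P('positive'|H) = 0.715, P('positive'|¬H) = 0.037.
Update on result 1 ('positive'): P(H) ← 0.715·0.1850 / (0.715·0.1850 + 0.037·0.8150) = 0.13228/0.16243 = 0.8144.
Update on result 2 ('negative'): P(H) ← 0.285·0.8144 / (0.285·0.8144 + 0.963·0.1856) = 0.23209/0.41087 = 0.5649.

Posterior P(H) ≈ 0.565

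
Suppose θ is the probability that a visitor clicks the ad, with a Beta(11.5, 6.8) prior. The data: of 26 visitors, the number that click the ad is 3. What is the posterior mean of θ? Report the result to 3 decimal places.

Observing 3 successes and 23 failures updates Beta(11.5, 6.8) by adding the success and failure counts to the two shape parameters: α = 11.5+3 = 14.5, β = 6.8+23 = 29.8.
Posterior mean = α/(α+β) = 14.5/44.3 = 0.327.

Posterior mean ≈ 0.327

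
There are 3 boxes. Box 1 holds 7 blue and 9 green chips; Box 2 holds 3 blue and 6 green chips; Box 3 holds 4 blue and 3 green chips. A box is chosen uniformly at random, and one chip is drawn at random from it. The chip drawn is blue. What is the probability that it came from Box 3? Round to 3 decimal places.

P(blue|Box 1) = 0.4375; P(blue|Box 2) = 0.3333; P(blue|Box 3) = 0.5714.
Prior × likelihood for each source: 0.333333·0.4375=0.1458, 0.333333·0.3333=0.1111, 0.333333·0.5714=0.1905. Summing gives P(blue) = 0.44742.
P(Box 3 | blue) = 0.1905 / 0.44742 = 0.426.

Posterior probability ≈ 0.426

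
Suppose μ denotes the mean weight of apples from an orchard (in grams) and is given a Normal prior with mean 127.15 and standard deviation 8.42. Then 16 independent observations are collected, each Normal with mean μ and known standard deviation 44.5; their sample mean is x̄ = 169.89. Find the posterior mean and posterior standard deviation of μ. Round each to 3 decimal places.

With known σ, the Normal prior is conjugate. Weight on the data is w = (n/σ²)/(n/σ² + 1/τ₀²) = 0.00807979/(0.00807979+0.0141051) = 0.36420.
Posterior mean = w·x̄ + (1−w)·μ₀ = 0.36420·169.89 + 0.63580·127.15 = 142.716. Posterior variance = 1/(0.00807979+0.0141051) = 45.0758, so SD = 6.714.

Posterior mean ≈ 142.716; posterior SD ≈ 6.714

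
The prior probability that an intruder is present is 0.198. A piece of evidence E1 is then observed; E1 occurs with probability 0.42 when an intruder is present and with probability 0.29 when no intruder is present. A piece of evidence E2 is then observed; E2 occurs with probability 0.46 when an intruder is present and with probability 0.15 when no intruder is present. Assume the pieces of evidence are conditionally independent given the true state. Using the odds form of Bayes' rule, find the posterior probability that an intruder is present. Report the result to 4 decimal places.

Prior odds = 0.198/(1−0.198) = 0.24688. In log-odds, ln(0.24688) = -1.3988.
Add log likelihood ratios: ln(1.4483) + ln(3.0667) = 1.4910.
Posterior log-odds = 0.092123, so posterior odds = exp(0.092123) = 1.0965. Converting, P(H|E) = 1.0965/2.0965 = 0.5230.

Posterior probability ≈ 0.5230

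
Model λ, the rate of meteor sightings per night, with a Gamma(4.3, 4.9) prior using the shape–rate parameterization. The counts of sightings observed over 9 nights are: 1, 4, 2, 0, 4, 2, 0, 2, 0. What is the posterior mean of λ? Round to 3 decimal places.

Posterior mean ≈ 1.388

The Poisson likelihood adds the total count to the shape and the number of exposure periods to the rate. Here ∑xᵢ = 15 and n = 9, so shape 4.3→19.3 and rate 4.9→13.9.
Posterior mean = shape/rate = 19.3/13.9 = 1.388.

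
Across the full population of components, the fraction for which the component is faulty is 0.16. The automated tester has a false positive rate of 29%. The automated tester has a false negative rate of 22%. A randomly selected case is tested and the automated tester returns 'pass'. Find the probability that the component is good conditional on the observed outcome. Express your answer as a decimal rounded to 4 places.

Let H be the event that the component is faulty. P(H) = 0.16, so P(¬H) = 0.84. With E the 'pass' result, P(E|H) = 0.22 and P(E|¬H) = 0.71.
P(E) = 0.22·0.16 + 0.71·0.84 = 0.035200 + 0.59640 = 0.63160.
By Bayes' theorem, P(H|E) = 0.035200 / 0.63160 = 0.0557. Hence P(¬H|E) = 1 − 0.0557 = 0.9443.

P(¬H | E) ≈ 0.9443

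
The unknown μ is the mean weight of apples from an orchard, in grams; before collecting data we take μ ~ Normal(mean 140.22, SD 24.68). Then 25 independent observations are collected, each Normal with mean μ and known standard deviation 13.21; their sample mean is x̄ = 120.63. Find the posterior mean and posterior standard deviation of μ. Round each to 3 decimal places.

Posterior mean ≈ 120.852; posterior SD ≈ 2.627

Prior precision 1/τ₀² = 1/24.68² = 0.00164176; data precision n/σ² = 25/13.21² = 0.143263.
Posterior precision = 0.00164176 + 0.143263 = 0.144905, giving posterior SD = 1/√0.144905 = 2.627.
Posterior mean = (0.00164176·140.22 + 0.143263·120.63) / 0.144905 = 120.852.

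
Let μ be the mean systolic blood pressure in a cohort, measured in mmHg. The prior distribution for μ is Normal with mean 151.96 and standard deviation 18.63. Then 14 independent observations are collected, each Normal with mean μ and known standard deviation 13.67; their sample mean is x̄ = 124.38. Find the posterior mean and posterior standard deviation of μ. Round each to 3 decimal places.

With known σ, the Normal prior is conjugate. Weight on the data is w = (n/σ²)/(n/σ² + 1/τ₀²) = 0.0749188/(0.0749188+0.00288121) = 0.96297.
Posterior mean = w·x̄ + (1−w)·μ₀ = 0.96297·124.38 + 0.037033·151.96 = 125.401. Posterior variance = 1/(0.0749188+0.00288121) = 12.8535, so SD = 3.585.

Posterior mean ≈ 125.401; posterior SD ≈ 3.585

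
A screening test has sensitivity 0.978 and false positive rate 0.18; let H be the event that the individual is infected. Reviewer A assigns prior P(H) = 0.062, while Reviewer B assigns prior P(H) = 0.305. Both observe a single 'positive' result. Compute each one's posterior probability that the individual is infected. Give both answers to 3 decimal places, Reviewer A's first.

The likelihood ratio for a 'positive' result is 0.978/0.18 = 5.4333.
Reviewer A: prior odds 0.062/0.938 = 0.066098; posterior odds 0.35913; posterior probability 0.264.
Reviewer B: prior odds 0.305/0.695 = 0.43885; posterior odds 2.3844; posterior probability 0.705.

Reviewer A: 0.264; Reviewer B: 0.705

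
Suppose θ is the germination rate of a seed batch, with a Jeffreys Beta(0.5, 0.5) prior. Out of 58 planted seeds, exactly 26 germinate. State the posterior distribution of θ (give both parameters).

Observing 26 successes and 32 failures updates Beta(0.5, 0.5) by adding the success and failure counts to the two shape parameters: α = 0.5+26 = 26.5, β = 0.5+32 = 32.5.

Posterior: Beta(26.5, 32.5)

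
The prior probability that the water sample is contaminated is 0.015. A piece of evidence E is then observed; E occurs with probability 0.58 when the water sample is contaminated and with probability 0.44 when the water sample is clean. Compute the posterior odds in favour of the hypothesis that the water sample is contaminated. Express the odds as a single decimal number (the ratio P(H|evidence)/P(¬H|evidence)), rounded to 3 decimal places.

Prior odds = 0.015/(1−0.015) = 0.015228. In log-odds, ln(0.015228) = -4.1846.
Add log likelihood ratio: ln(1.3182) = 0.27625.
Posterior log-odds = -3.9083, so posterior odds = exp(-3.9083) = 0.020074.

Posterior odds ≈ 0.020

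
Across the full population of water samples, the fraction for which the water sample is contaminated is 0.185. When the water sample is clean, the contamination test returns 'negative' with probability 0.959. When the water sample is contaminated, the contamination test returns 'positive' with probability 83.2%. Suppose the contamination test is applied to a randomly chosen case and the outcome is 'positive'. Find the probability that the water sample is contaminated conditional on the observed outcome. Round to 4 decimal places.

Write H for 'the water sample is contaminated'. Prior odds H:¬H = 0.185/0.815 = 0.22699. For the 'positive' outcome, the likelihood ratio is 0.832/0.041 = 20.293.
Posterior odds = 0.22699 × 20.293 = 4.6063, so P(H|E) = 4.6063/(1+4.6063) = 0.8216.

P(H | E) ≈ 0.8216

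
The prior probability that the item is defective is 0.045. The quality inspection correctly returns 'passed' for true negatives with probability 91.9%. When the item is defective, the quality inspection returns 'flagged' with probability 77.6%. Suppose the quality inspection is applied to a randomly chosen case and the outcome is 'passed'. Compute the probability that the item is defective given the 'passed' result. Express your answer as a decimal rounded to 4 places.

P(H | E) ≈ 0.0114

Write H for 'the item is defective'. Prior odds H:¬H = 0.045/0.955 = 0.047120. For the 'passed' outcome, the likelihood ratio is 0.224/0.919 = 0.24374.
Posterior odds = 0.047120 × 0.24374 = 0.011485, so P(H|E) = 0.011485/(1+0.011485) = 0.0114.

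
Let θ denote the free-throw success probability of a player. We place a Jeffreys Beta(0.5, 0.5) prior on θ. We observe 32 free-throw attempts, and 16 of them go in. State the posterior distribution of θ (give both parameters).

The binomial likelihood is conjugate to the Beta prior: with 16 successes and 16 failures, the posterior is Beta(0.5+16, 0.5+16) = Beta(16.5, 16.5).

Posterior: Beta(16.5, 16.5)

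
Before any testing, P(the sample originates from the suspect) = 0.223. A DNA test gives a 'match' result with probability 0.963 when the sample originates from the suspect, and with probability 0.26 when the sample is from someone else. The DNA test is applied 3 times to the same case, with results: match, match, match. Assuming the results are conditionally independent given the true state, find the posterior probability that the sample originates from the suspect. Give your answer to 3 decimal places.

Posterior P(H) ≈ 0.936

Let H be the event that the sample originates from the suspect; start with P(H) = 0.223. P('match'|H) = 0.963, P('match'|¬H) = 0.26.
Update on result 1 ('match'): P(H) ← 0.963·0.2230 / (0.963·0.2230 + 0.26·0.7770) = 0.21475/0.41677 = 0.5153.
Update on result 2 ('match'): P(H) ← 0.963·0.5153 / (0.963·0.5153 + 0.26·0.4847) = 0.49621/0.62224 = 0.7975.
Update on result 3 ('match'): P(H) ← 0.963·0.7975 / (0.963·0.7975 + 0.26·0.2025) = 0.76795/0.82061 = 0.9358.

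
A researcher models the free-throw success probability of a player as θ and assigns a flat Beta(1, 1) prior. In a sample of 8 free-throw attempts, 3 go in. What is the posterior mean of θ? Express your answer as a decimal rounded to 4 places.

Observing 3 successes and 5 failures updates Beta(1, 1) by adding the success and failure counts to the two shape parameters: α = 1+3 = 4, β = 1+5 = 6.
Posterior mean = α/(α+β) = 4/10 = 0.4000.

Posterior mean ≈ 0.4000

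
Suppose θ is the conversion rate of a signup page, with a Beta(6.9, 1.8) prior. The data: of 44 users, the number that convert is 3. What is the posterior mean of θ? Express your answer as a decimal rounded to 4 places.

Posterior mean ≈ 0.1879

The binomial likelihood is conjugate to the Beta prior: with 3 successes and 41 failures, the posterior is Beta(6.9+3, 1.8+41) = Beta(9.9, 42.8).
Posterior mean = α/(α+β) = 9.9/52.7 = 0.1879.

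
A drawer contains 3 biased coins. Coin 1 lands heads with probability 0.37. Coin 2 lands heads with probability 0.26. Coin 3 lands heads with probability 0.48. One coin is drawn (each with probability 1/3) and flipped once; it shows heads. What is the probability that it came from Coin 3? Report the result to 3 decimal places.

Tabulate prior·likelihood by source: [1] prior 0.333333, lik 0.37, product 0.1233; [2] prior 0.333333, lik 0.26, product 0.08667; [3] prior 0.333333, lik 0.48, product 0.1600.
Normalizing constant = 0.37000; the posterior for Coin 3 is its product over the sum, 0.1600/0.37000 = 0.432.

Posterior probability ≈ 0.432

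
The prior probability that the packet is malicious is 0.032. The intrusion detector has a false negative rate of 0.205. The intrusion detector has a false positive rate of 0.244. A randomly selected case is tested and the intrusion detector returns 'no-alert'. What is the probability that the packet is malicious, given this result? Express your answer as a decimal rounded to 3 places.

P(H | E) ≈ 0.009

Let H be the event that the packet is malicious. P(H) = 0.032, so P(¬H) = 0.968. With E the 'no-alert' result, P(E|H) = 0.205 and P(E|¬H) = 0.756.
P(E) = 0.205·0.032 + 0.756·0.968 = 0.0065600 + 0.73181 = 0.73837.
By Bayes' theorem, P(H|E) = 0.0065600 / 0.73837 = 0.009.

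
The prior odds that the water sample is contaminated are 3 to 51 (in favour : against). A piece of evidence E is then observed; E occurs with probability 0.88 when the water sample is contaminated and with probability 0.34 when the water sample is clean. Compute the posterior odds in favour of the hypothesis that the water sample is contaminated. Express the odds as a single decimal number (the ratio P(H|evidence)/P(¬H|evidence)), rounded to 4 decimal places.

Posterior odds ≈ 0.1522

Prior odds = 3/51 = 0.058824.
Likelihood ratio for E = 0.88/0.34 = 2.5882.
Posterior odds = prior odds × LR = 0.15225.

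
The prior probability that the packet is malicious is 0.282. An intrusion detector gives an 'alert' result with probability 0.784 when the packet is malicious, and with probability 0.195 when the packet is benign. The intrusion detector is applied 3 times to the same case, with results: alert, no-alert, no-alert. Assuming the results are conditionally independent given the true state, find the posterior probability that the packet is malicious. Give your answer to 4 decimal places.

Let H be the event that the packet is malicious; start with P(H) = 0.282. P('alert'|H) = 0.784, P('alert'|¬H) = 0.195.
Update on result 1 ('alert'): P(H) ← 0.784·0.2820 / (0.784·0.2820 + 0.195·0.7180) = 0.22109/0.36110 = 0.6123.
Update on result 2 ('no-alert'): P(H) ← 0.216·0.6123 / (0.216·0.6123 + 0.805·0.3877) = 0.13225/0.44438 = 0.2976.
Update on result 3 ('no-alert'): P(H) ← 0.216·0.2976 / (0.216·0.2976 + 0.805·0.7024) = 0.064283/0.62971 = 0.1021.

Posterior P(H) ≈ 0.1021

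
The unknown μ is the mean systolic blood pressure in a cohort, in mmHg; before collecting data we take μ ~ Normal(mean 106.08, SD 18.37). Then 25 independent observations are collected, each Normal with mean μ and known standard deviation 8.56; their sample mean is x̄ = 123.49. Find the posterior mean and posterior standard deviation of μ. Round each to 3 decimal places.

Posterior mean ≈ 123.340; posterior SD ≈ 1.705

Prior precision 1/τ₀² = 1/18.37² = 0.00296334; data precision n/σ² = 25/8.56² = 0.341187.
Posterior precision = 0.00296334 + 0.341187 = 0.344150, giving posterior SD = 1/√0.344150 = 1.705.
Posterior mean = (0.00296334·106.08 + 0.341187·123.49) / 0.344150 = 123.340.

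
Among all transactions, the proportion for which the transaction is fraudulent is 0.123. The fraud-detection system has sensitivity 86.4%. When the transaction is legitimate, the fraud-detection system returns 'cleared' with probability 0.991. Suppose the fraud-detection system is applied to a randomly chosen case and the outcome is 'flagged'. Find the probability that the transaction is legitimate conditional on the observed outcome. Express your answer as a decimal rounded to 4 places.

P(¬H | E) ≈ 0.0691

Write H for 'the transaction is fraudulent'. Prior odds H:¬H = 0.123/0.877 = 0.14025. For the 'flagged' outcome, the likelihood ratio is 0.864/0.009 = 96.000.
Posterior odds = 0.14025 × 96.000 = 13.464, so P(H|E) = 13.464/(1+13.464) = 0.9309. Then P(¬H|E) = 1 − 0.9309 = 0.0691.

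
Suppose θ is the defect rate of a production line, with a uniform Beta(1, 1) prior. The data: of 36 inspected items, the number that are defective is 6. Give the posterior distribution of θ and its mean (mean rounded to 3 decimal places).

Posterior: Beta(7, 31); mean ≈ 0.184

The binomial likelihood is conjugate to the Beta prior: with 6 successes and 30 failures, the posterior is Beta(1+6, 1+30) = Beta(7, 31).
E[θ | data] = 7/(7+31) = 0.184.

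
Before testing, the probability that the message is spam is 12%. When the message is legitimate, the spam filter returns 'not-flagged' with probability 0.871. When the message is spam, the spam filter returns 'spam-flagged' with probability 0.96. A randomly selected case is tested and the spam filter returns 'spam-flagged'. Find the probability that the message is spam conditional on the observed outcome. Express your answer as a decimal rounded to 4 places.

P(H | E) ≈ 0.5037

Let H be the event that the message is spam. P(H) = 0.12, so P(¬H) = 0.88. With E the 'spam-flagged' result, P(E|H) = 0.96 and P(E|¬H) = 0.129.
P(E) = 0.96·0.12 + 0.129·0.88 = 0.11520 + 0.11352 = 0.22872.
By Bayes' theorem, P(H|E) = 0.11520 / 0.22872 = 0.5037.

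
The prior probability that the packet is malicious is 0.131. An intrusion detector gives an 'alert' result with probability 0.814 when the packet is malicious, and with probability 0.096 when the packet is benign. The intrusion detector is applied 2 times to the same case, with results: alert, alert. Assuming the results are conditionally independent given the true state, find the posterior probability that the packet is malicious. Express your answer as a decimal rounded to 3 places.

Let H be the event that the packet is malicious; start with P(H) = 0.131. P('alert'|H) = 0.814, P('alert'|¬H) = 0.096.
Update on result 1 ('alert'): P(H) ← 0.814·0.1310 / (0.814·0.1310 + 0.096·0.8690) = 0.10663/0.19006 = 0.5611.
Update on result 2 ('alert'): P(H) ← 0.814·0.5611 / (0.814·0.5611 + 0.096·0.4389) = 0.45670/0.49884 = 0.9155.

Posterior P(H) ≈ 0.916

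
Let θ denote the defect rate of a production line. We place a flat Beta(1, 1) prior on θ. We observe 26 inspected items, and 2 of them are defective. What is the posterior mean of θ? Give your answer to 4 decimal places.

Posterior mean ≈ 0.1071

The binomial likelihood is conjugate to the Beta prior: with 2 successes and 24 failures, the posterior is Beta(1+2, 1+24) = Beta(3, 25).
E[θ | data] = 3/(3+25) = 0.1071.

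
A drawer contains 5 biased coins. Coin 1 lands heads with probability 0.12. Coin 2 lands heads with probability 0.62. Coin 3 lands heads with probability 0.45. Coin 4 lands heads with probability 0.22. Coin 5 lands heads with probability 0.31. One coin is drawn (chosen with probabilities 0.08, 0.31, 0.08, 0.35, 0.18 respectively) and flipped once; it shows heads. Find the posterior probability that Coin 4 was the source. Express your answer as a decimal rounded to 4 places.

Tabulate prior·likelihood by source: [1] prior 0.08, lik 0.12, product 0.009600; [2] prior 0.31, lik 0.62, product 0.1922; [3] prior 0.08, lik 0.45, product 0.03600; [4] prior 0.35, lik 0.22, product 0.07700; [5] prior 0.18, lik 0.31, product 0.05580.
Normalizing constant = 0.37060; the posterior for Coin 4 is its product over the sum, 0.07700/0.37060 = 0.2078.

Posterior probability ≈ 0.2078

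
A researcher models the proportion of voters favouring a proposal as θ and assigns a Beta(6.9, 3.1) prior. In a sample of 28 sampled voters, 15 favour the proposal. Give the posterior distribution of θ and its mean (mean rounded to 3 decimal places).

Posterior: Beta(21.9, 16.1); mean ≈ 0.576

Observing 15 successes and 13 failures updates Beta(6.9, 3.1) by adding the success and failure counts to the two shape parameters: α = 6.9+15 = 21.9, β = 3.1+13 = 16.1.
Posterior mean = α/(α+β) = 21.9/38 = 0.576.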